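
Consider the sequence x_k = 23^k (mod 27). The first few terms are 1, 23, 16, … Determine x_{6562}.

4

Listing terms: x_0 = 1; x_1 = 23; x_2 = 16; x_3 = 17; x_4 = 13; x_5 = 2; x_6 = 19; x_7 = 5; x_8 = 7; x_9 = 26; x_{10} = 4; x_{11} = 11; x_{12} = 10; x_{13} = 14; x_{14} = 25; x_{15} = 8; x_{16} = 22; x_{17} = 20; x_{18} = 1.
Since x_{18} = x_0 = 1, the sequence is periodic with period 18.
(6562 - 0) mod 18 = 10, so x_{6562} = x_{10} = 4.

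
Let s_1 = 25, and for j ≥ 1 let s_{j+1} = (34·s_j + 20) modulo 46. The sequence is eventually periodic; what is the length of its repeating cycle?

Listing terms: s_1 = 25; s_2 = 42; s_3 = 22; s_4 = 32; s_5 = 4; s_6 = 18; s_7 = 34; s_8 = 26; s_9 = 30; s_{10} = 28; s_{11} = 6; s_{12} = 40; s_{13} = 0; s_{14} = 20; s_{15} = 10; s_{16} = 38; s_{17} = 24; s_{18} = 8; s_{19} = 16; s_{20} = 12; s_{21} = 14; s_{22} = 36; s_{23} = 2; s_{24} = 42.
Since s_{24} = s_2 = 42, the sequence is eventually periodic: after a pre-period of length 1 it cycles with period 22.

22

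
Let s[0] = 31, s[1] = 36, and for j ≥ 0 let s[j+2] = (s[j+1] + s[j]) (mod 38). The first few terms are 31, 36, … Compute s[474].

s[0] = 31, s[1] = 36, s[2] = 29, s[3] = 27, s[4] = 18, s[5] = 7, s[6] = 25, s[7] = 32, s[8] = 19, s[9] = 13, s[10] = 32, s[11] = 7, s[12] = 1, s[13] = 8, s[14] = 9, s[15] = 17, s[16] = 26, s[17] = 5, s[18] = 31, s[19] = 36.
Since (s[18], s[19]) = (s[0], s[1]) = (31, 36) (two consecutive terms determine the rest), the sequence is periodic with period 18.
So s[474] = s[0 + ((474-0) mod 18)] = s[6] = 25.

25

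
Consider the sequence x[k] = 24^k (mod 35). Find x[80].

We have x[1] = 24, x[2] = 16, x[3] = 34, x[4] = 11, x[5] = 19, x[6] = 1, x[7] = 24.
The sequence repeats with period 6.
(80 - 1) mod 6 = 1, so x[80] = x[2] = 16.

16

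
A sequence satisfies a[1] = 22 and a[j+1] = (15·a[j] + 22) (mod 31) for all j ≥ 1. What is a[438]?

Listing terms: a[1] = 22,  a[2] = 11,  a[3] = 1,  a[4] = 6,  a[5] = 19,  a[6] = 28,  a[7] = 8,  a[8] = 18,  a[9] = 13,  a[10] = 0,  a[11] = 22.
Since a[11] = a[1] = 22, the sequence is periodic with period 10.
(438 - 1) mod 10 = 7, so a[438] = a[8] = 18.

18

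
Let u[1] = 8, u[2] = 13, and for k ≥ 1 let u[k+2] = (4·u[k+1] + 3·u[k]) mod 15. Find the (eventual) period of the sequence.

24

Computing terms: u[1] = 8, u[2] = 13, u[3] = 1, u[4] = 13, u[5] = 10, u[6] = 4, u[7] = 1, u[8] = 1, u[9] = 7, u[10] = 1, u[11] = 10, u[12] = 13, u[13] = 7, u[14] = 7, u[15] = 4, u[16] = 7, u[17] = 10, u[18] = 1, u[19] = 4, u[20] = 4, u[21] = 13, u[22] = 4, u[23] = 10, u[24] = 7, u[25] = 13, u[26] = 13, u[27] = 1.
Since (u[26], u[27]) = (u[2], u[3]) = (13, 1) (two consecutive terms determine the rest), the sequence is eventually periodic: after a pre-period of length 1 it cycles with period 24.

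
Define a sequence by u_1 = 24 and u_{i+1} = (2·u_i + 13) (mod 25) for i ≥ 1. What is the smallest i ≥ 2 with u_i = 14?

13

Listing terms: u_1 = 24, u_2 = 11, u_3 = 10, u_4 = 8, u_5 = 4, u_6 = 21, u_7 = 5, u_8 = 23, u_9 = 9, u_{10} = 6, u_{11} = 0, u_{12} = 13, u_{13} = 14, u_{14} = 16, u_{15} = 20, u_{16} = 3, u_{17} = 19, u_{18} = 1, u_{19} = 15, u_{20} = 18, u_{21} = 24.
Since u_{21} = u_1 = 24, the sequence is periodic with period 20.
The value 14 first appears (with i ≥ 2) at u_{13}.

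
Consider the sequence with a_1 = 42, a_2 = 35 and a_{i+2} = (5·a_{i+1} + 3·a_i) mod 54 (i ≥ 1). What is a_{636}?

We have a_1 = 42, a_2 = 35, a_3 = 31, a_4 = 44, a_5 = 43, a_6 = 23, a_7 = 28, a_8 = 47, a_9 = 49, a_{10} = 8, a_{11} = 25, a_{12} = 41, a_{13} = 10, a_{14} = 11, a_{15} = 31, a_{16} = 26, a_{17} = 7, a_{18} = 5, a_{19} = 46, a_{20} = 29, a_{21} = 13, a_{22} = 44, a_{23} = 43.
Since (a_{22}, a_{23}) = (a_4, a_5) = (44, 43) (two consecutive terms determine the rest), the sequence is eventually periodic: after a pre-period of length 3 it cycles with period 18.
For i ≥ 4, a_i depends only on (i - 4) mod 18. (636 - 4) mod 18 = 2, so a_{636} = a_6 = 23.

23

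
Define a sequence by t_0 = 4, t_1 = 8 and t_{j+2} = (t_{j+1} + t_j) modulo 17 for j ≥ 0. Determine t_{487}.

Computing terms: t_0 = 4, t_1 = 8, t_2 = 12, t_3 = 3, t_4 = 15, t_5 = 1, t_6 = 16, t_7 = 0, t_8 = 16, t_9 = 16, t_{10} = 15, t_{11} = 14, t_{12} = 12, t_{13} = 9, t_{14} = 4, t_{15} = 13, t_{16} = 0, t_{17} = 13, t_{18} = 13, t_{19} = 9, t_{20} = 5, t_{21} = 14, t_{22} = 2, t_{23} = 16, t_{24} = 1, t_{25} = 0, t_{26} = 1, t_{27} = 1, t_{28} = 2, t_{29} = 3, t_{30} = 5, t_{31} = 8, t_{32} = 13, t_{33} = 4, t_{34} = 0, t_{35} = 4, t_{36} = 4, t_{37} = 8.
Since (t_{36}, t_{37}) = (t_0, t_1) = (4, 8) (two consecutive terms determine the rest), the sequence is periodic with period 36.
(487 - 0) mod 36 = 19, so t_{487} = t_{19} = 9.

9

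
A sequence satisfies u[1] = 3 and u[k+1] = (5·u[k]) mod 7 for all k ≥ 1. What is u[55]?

Listing terms: u[1] = 3,  u[2] = 1,  u[3] = 5,  u[4] = 4,  u[5] = 6,  u[6] = 2,  u[7] = 3.
The sequence repeats with period 6.
So u[55] = u[1 + ((55-1) mod 6)] = u[1] = 3.

3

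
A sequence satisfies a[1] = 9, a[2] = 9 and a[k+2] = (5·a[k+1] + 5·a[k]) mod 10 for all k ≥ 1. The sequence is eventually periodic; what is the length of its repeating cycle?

Computing terms: a[1] = 9,  a[2] = 9,  a[3] = 0,  a[4] = 5,  a[5] = 5,  a[6] = 0,  a[7] = 5.
Since (a[6], a[7]) = (a[3], a[4]) = (0, 5) (two consecutive terms determine the rest), the sequence is eventually periodic: after a pre-period of length 2 it cycles with period 3.

3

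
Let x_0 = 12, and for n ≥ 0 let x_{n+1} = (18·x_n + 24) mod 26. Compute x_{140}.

12

x_0 = 12,  x_1 = 6,  x_2 = 2,  x_3 = 8,  x_4 = 12.
Since x_4 = x_0 = 12, the sequence is periodic with period 4.
So x_{140} = x_{0 + ((140-0) mod 4)} = x_0 = 12.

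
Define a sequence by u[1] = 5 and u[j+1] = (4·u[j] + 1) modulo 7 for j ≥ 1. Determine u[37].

Listing terms: u[1] = 5; u[2] = 0; u[3] = 1; u[4] = 5.
The sequence repeats with period 3.
(37 - 1) mod 3 = 0, so u[37] = u[1] = 5.

5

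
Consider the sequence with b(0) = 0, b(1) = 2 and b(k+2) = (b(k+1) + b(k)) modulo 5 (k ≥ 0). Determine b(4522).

2

b(0) = 0; b(1) = 2; b(2) = 2; b(3) = 4; b(4) = 1; b(5) = 0; b(6) = 1; b(7) = 1; b(8) = 2; b(9) = 3; b(10) = 0; b(11) = 3; b(12) = 3; b(13) = 1; b(14) = 4; b(15) = 0; b(16) = 4; b(17) = 4; b(18) = 3; b(19) = 2; b(20) = 0; b(21) = 2.
The sequence repeats with period 20.
So b(4522) = b(0 + ((4522-0) mod 20)) = b(2) = 2.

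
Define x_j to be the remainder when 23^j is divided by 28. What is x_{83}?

x_1 = 23; x_2 = 25; x_3 = 15; x_4 = 9; x_5 = 11; x_6 = 1; x_7 = 23.
Since x_7 = x_1 = 23, the sequence is periodic with period 6.
So x_{83} = x_{1 + ((83-1) mod 6)} = x_5 = 11.

11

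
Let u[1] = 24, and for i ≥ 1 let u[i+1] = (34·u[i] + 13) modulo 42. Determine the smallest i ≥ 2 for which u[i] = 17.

u[1] = 24, u[2] = 31, u[3] = 17, u[4] = 3, u[5] = 31.
Since u[5] = u[2] = 31, the sequence is eventually periodic: after a pre-period of length 1 it cycles with period 3.
The value 17 first appears (with i ≥ 2) at u[3].

3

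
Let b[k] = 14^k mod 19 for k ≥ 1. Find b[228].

11

b[1] = 14; b[2] = 6; b[3] = 8; b[4] = 17; b[5] = 10; b[6] = 7; b[7] = 3; b[8] = 4; b[9] = 18; b[10] = 5; b[11] = 13; b[12] = 11; b[13] = 2; b[14] = 9; b[15] = 12; b[16] = 16; b[17] = 15; b[18] = 1; b[19] = 14.
The sequence repeats with period 18.
So b[228] = b[1 + ((228-1) mod 18)] = b[12] = 11.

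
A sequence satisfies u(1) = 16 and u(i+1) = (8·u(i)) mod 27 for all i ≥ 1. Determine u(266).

20

Computing terms: u(1) = 16; u(2) = 20; u(3) = 25; u(4) = 11; u(5) = 7; u(6) = 2; u(7) = 16.
The sequence repeats with period 6.
So u(266) = u(1 + ((266-1) mod 6)) = u(2) = 20.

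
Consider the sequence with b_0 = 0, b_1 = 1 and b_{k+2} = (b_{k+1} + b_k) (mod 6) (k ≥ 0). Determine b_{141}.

b_0 = 0; b_1 = 1; b_2 = 1; b_3 = 2; b_4 = 3; b_5 = 5; b_6 = 2; b_7 = 1; b_8 = 3; b_9 = 4; b_{10} = 1; b_{11} = 5; b_{12} = 0; b_{13} = 5; b_{14} = 5; b_{15} = 4; b_{16} = 3; b_{17} = 1; b_{18} = 4; b_{19} = 5; b_{20} = 3; b_{21} = 2; b_{22} = 5; b_{23} = 1; b_{24} = 0; b_{25} = 1.
Since (b_{24}, b_{25}) = (b_0, b_1) = (0, 1) (two consecutive terms determine the rest), the sequence is periodic with period 24.
(141 - 0) mod 24 = 21, so b_{141} = b_{21} = 2.

2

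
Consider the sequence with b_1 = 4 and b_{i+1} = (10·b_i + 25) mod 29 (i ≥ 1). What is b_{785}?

4

Listing terms: b_1 = 4, b_2 = 7, b_3 = 8, b_4 = 18, b_5 = 2, b_6 = 16, b_7 = 11, b_8 = 19, b_9 = 12, b_{10} = 0, b_{11} = 25, b_{12} = 14, b_{13} = 20, b_{14} = 22, b_{15} = 13, b_{16} = 10, b_{17} = 9, b_{18} = 28, b_{19} = 15, b_{20} = 1, b_{21} = 6, b_{22} = 27, b_{23} = 5, b_{24} = 17, b_{25} = 21, b_{26} = 3, b_{27} = 26, b_{28} = 24, b_{29} = 4.
The sequence repeats with period 28.
(785 - 1) mod 28 = 0, so b_{785} = b_1 = 4.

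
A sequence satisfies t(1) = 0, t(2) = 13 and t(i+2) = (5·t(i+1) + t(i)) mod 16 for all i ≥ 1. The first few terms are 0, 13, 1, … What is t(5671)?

8

We have t(1) = 0; t(2) = 13; t(3) = 1; t(4) = 2; t(5) = 11; t(6) = 9; t(7) = 8; t(8) = 1; t(9) = 13; t(10) = 2; t(11) = 7; t(12) = 5; t(13) = 0; t(14) = 5; t(15) = 9; t(16) = 2; t(17) = 3; t(18) = 1; t(19) = 8; t(20) = 9; t(21) = 5; t(22) = 2; t(23) = 15; t(24) = 13; t(25) = 0; t(26) = 13.
The sequence repeats with period 24.
So t(5671) = t(1 + ((5671-1) mod 24)) = t(7) = 8.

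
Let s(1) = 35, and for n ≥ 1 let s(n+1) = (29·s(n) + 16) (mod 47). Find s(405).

Listing terms: s(1) = 35,  s(2) = 44,  s(3) = 23,  s(4) = 25,  s(5) = 36,  s(6) = 26,  s(7) = 18,  s(8) = 21,  s(9) = 14,  s(10) = 46,  s(11) = 34,  s(12) = 15,  s(13) = 28,  s(14) = 29,  s(15) = 11,  s(16) = 6,  s(17) = 2,  s(18) = 27,  s(19) = 0,  s(20) = 16,  s(21) = 10,  s(22) = 24,  s(23) = 7,  s(24) = 31,  s(25) = 22,  s(26) = 43,  s(27) = 41,  s(28) = 30,  s(29) = 40,  s(30) = 1,  s(31) = 45,  s(32) = 5,  s(33) = 20,  s(34) = 32,  s(35) = 4,  s(36) = 38,  s(37) = 37,  s(38) = 8,  s(39) = 13,  s(40) = 17,  s(41) = 39,  s(42) = 19,  s(43) = 3,  s(44) = 9,  s(45) = 42,  s(46) = 12,  s(47) = 35.
The sequence repeats with period 46.
(405 - 1) mod 46 = 36, so s(405) = s(37) = 37.

37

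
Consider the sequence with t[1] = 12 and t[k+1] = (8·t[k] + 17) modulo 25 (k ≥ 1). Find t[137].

We have t[1] = 12, t[2] = 13, t[3] = 21, t[4] = 10, t[5] = 22, t[6] = 18, t[7] = 11, t[8] = 5, t[9] = 7, t[10] = 23, t[11] = 1, t[12] = 0, t[13] = 17, t[14] = 3, t[15] = 16, t[16] = 20, t[17] = 2, t[18] = 8, t[19] = 6, t[20] = 15, t[21] = 12.
Since t[21] = t[1] = 12, the sequence is periodic with period 20.
So t[137] = t[1 + ((137-1) mod 20)] = t[17] = 2.

2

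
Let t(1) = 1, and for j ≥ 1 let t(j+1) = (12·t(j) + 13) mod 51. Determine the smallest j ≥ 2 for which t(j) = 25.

2

Listing terms: t(1) = 1,  t(2) = 25,  t(3) = 7,  t(4) = 46,  t(5) = 4,  t(6) = 10,  t(7) = 31,  t(8) = 28,  t(9) = 43,  t(10) = 19,  t(11) = 37,  t(12) = 49,  t(13) = 40,  t(14) = 34,  t(15) = 13,  t(16) = 16,  t(17) = 1.
The sequence repeats with period 16.
The value 25 first appears (with j ≥ 2) at t(2).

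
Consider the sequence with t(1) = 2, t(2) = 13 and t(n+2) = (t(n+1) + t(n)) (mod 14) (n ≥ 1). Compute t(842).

Computing terms: t(1) = 2,  t(2) = 13,  t(3) = 1,  t(4) = 0,  t(5) = 1,  t(6) = 1,  t(7) = 2,  t(8) = 3,  t(9) = 5,  t(10) = 8,  t(11) = 13,  t(12) = 7,  t(13) = 6,  t(14) = 13,  t(15) = 5,  t(16) = 4,  t(17) = 9,  t(18) = 13,  t(19) = 8,  t(20) = 7,  t(21) = 1,  t(22) = 8,  t(23) = 9,  t(24) = 3,  t(25) = 12,  t(26) = 1,  t(27) = 13,  t(28) = 0,  t(29) = 13,  t(30) = 13,  t(31) = 12,  t(32) = 11,  t(33) = 9,  t(34) = 6,  t(35) = 1,  t(36) = 7,  t(37) = 8,  t(38) = 1,  t(39) = 9,  t(40) = 10,  t(41) = 5,  t(42) = 1,  t(43) = 6,  t(44) = 7,  t(45) = 13,  t(46) = 6,  t(47) = 5,  t(48) = 11,  t(49) = 2,  t(50) = 13.
The sequence repeats with period 48.
So t(842) = t(1 + ((842-1) mod 48)) = t(26) = 1.

1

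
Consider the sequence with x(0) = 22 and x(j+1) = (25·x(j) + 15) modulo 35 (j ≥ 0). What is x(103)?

5

Listing terms: x(0) = 22; x(1) = 5; x(2) = 0; x(3) = 15; x(4) = 5.
Since x(4) = x(1) = 5, the sequence is eventually periodic: after a pre-period of length 1 it cycles with period 3.
For j ≥ 1, x(j) depends only on (j - 1) mod 3. (103 - 1) mod 3 = 0, so x(103) = x(1) = 5.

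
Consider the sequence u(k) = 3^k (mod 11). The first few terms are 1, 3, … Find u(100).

Listing terms: u(0) = 1,  u(1) = 3,  u(2) = 9,  u(3) = 5,  u(4) = 4,  u(5) = 1.
Since u(5) = u(0) = 1, the sequence is periodic with period 5.
So u(100) = u(0 + ((100-0) mod 5)) = u(0) = 1.

1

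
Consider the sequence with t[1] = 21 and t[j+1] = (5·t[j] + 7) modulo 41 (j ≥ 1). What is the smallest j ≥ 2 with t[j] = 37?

t[1] = 21; t[2] = 30; t[3] = 34; t[4] = 13; t[5] = 31; t[6] = 39; t[7] = 38; t[8] = 33; t[9] = 8; t[10] = 6; t[11] = 37; t[12] = 28; t[13] = 24; t[14] = 4; t[15] = 27; t[16] = 19; t[17] = 20; t[18] = 25; t[19] = 9; t[20] = 11; t[21] = 21.
Since t[21] = t[1] = 21, the sequence is periodic with period 20.
The value 37 first appears (with j ≥ 2) at t[11].

11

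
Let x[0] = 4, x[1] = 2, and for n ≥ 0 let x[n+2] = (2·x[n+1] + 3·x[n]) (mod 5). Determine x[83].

Listing terms: x[0] = 4,  x[1] = 2,  x[2] = 1,  x[3] = 3,  x[4] = 4,  x[5] = 2.
Since (x[4], x[5]) = (x[0], x[1]) = (4, 2) (two consecutive terms determine the rest), the sequence is periodic with period 4.
(83 - 0) mod 4 = 3, so x[83] = x[3] = 3.

3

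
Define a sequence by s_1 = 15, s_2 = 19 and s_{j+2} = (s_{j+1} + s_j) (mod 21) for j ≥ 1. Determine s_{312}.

Computing terms: s_1 = 15; s_2 = 19; s_3 = 13; s_4 = 11; s_5 = 3; s_6 = 14; s_7 = 17; s_8 = 10; s_9 = 6; s_{10} = 16; s_{11} = 1; s_{12} = 17; s_{13} = 18; s_{14} = 14; s_{15} = 11; s_{16} = 4; s_{17} = 15; s_{18} = 19.
Since (s_{17}, s_{18}) = (s_1, s_2) = (15, 19) (two consecutive terms determine the rest), the sequence is periodic with period 16.
So s_{312} = s_{1 + ((312-1) mod 16)} = s_8 = 10.

10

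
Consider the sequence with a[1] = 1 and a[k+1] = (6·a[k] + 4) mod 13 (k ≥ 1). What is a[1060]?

11

a[1] = 1, a[2] = 10, a[3] = 12, a[4] = 11, a[5] = 5, a[6] = 8, a[7] = 0, a[8] = 4, a[9] = 2, a[10] = 3, a[11] = 9, a[12] = 6, a[13] = 1.
Since a[13] = a[1] = 1, the sequence is periodic with period 12.
(1060 - 1) mod 12 = 3, so a[1060] = a[4] = 11.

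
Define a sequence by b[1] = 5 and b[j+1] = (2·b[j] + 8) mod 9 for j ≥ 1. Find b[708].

Listing terms: b[1] = 5, b[2] = 0, b[3] = 8, b[4] = 6, b[5] = 2, b[6] = 3, b[7] = 5.
Since b[7] = b[1] = 5, the sequence is periodic with period 6.
(708 - 1) mod 6 = 5, so b[708] = b[6] = 3.

3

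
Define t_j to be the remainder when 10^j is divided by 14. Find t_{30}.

8

Listing terms: t_1 = 10,  t_2 = 2,  t_3 = 6,  t_4 = 4,  t_5 = 12,  t_6 = 8,  t_7 = 10.
The sequence repeats with period 6.
So t_{30} = t_{1 + ((30-1) mod 6)} = t_6 = 8.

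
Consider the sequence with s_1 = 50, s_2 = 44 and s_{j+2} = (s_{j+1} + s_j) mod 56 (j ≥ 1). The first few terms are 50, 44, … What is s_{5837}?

Computing terms: s_1 = 50, s_2 = 44, s_3 = 38, s_4 = 26, s_5 = 8, s_6 = 34, s_7 = 42, s_8 = 20, s_9 = 6, s_{10} = 26, s_{11} = 32, s_{12} = 2, s_{13} = 34, s_{14} = 36, s_{15} = 14, s_{16} = 50, s_{17} = 8, s_{18} = 2, s_{19} = 10, s_{20} = 12, s_{21} = 22, s_{22} = 34, s_{23} = 0, s_{24} = 34, s_{25} = 34, s_{26} = 12, s_{27} = 46, s_{28} = 2, s_{29} = 48, s_{30} = 50, s_{31} = 42, s_{32} = 36, s_{33} = 22, s_{34} = 2, s_{35} = 24, s_{36} = 26, s_{37} = 50, s_{38} = 20, s_{39} = 14, s_{40} = 34, s_{41} = 48, s_{42} = 26, s_{43} = 18, s_{44} = 44, s_{45} = 6, s_{46} = 50, s_{47} = 0, s_{48} = 50, s_{49} = 50, s_{50} = 44.
Since (s_{49}, s_{50}) = (s_1, s_2) = (50, 44) (two consecutive terms determine the rest), the sequence is periodic with period 48.
So s_{5837} = s_{1 + ((5837-1) mod 48)} = s_{29} = 48.

48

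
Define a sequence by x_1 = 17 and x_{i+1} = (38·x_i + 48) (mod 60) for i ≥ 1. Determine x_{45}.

32

x_1 = 17, x_2 = 34, x_3 = 20, x_4 = 28, x_5 = 32, x_6 = 4, x_7 = 20.
Since x_7 = x_3 = 20, the sequence is eventually periodic: after a pre-period of length 2 it cycles with period 4.
For i ≥ 3, x_i depends only on (i - 3) mod 4. (45 - 3) mod 4 = 2, so x_{45} = x_5 = 32.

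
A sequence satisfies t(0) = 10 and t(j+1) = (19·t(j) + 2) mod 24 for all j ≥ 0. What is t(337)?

t(0) = 10, t(1) = 0, t(2) = 2, t(3) = 16, t(4) = 18, t(5) = 8, t(6) = 10.
Since t(6) = t(0) = 10, the sequence is periodic with period 6.
So t(337) = t(0 + ((337-0) mod 6)) = t(1) = 0.

0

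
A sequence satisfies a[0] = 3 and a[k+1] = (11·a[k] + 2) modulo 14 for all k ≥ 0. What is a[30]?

Listing terms: a[0] = 3, a[1] = 7, a[2] = 9, a[3] = 3.
Since a[3] = a[0] = 3, the sequence is periodic with period 3.
So a[30] = a[0 + ((30-0) mod 3)] = a[0] = 3.

3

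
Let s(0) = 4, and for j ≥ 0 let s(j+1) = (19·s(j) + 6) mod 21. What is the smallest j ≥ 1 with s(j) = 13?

Listing terms: s(0) = 4, s(1) = 19, s(2) = 10, s(3) = 7, s(4) = 13, s(5) = 1, s(6) = 4.
Since s(6) = s(0) = 4, the sequence is periodic with period 6.
The value 13 first appears (with j ≥ 1) at s(4).

4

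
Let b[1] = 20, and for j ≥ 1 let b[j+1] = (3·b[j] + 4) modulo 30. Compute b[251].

16

We have b[1] = 20, b[2] = 4, b[3] = 16, b[4] = 22, b[5] = 10, b[6] = 4.
Since b[6] = b[2] = 4, the sequence is eventually periodic: after a pre-period of length 1 it cycles with period 4.
For j ≥ 2, b[j] depends only on (j - 2) mod 4. (251 - 2) mod 4 = 1, so b[251] = b[3] = 16.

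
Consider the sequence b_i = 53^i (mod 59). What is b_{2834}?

Computing terms: b_1 = 53, b_2 = 36, b_3 = 20, b_4 = 57, b_5 = 12, b_6 = 46, b_7 = 19, b_8 = 4, b_9 = 35, b_{10} = 26, b_{11} = 21, b_{12} = 51, b_{13} = 48, b_{14} = 7, b_{15} = 17, b_{16} = 16, b_{17} = 22, b_{18} = 45, b_{19} = 25, b_{20} = 27, b_{21} = 15, b_{22} = 28, b_{23} = 9, b_{24} = 5, b_{25} = 29, b_{26} = 3, b_{27} = 41, b_{28} = 49, b_{29} = 1, b_{30} = 53.
Since b_{30} = b_1 = 53, the sequence is periodic with period 29.
So b_{2834} = b_{1 + ((2834-1) mod 29)} = b_{21} = 15.

15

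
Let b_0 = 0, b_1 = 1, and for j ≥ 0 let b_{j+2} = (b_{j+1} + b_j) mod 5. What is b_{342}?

1

Listing terms: b_0 = 0,  b_1 = 1,  b_2 = 1,  b_3 = 2,  b_4 = 3,  b_5 = 0,  b_6 = 3,  b_7 = 3,  b_8 = 1,  b_9 = 4,  b_{10} = 0,  b_{11} = 4,  b_{12} = 4,  b_{13} = 3,  b_{14} = 2,  b_{15} = 0,  b_{16} = 2,  b_{17} = 2,  b_{18} = 4,  b_{19} = 1,  b_{20} = 0,  b_{21} = 1.
Since (b_{20}, b_{21}) = (b_0, b_1) = (0, 1) (two consecutive terms determine the rest), the sequence is periodic with period 20.
(342 - 0) mod 20 = 2, so b_{342} = b_2 = 1.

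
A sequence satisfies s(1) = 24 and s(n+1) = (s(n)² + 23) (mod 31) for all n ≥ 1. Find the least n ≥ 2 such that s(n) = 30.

We have s(1) = 24, s(2) = 10, s(3) = 30, s(4) = 24.
Since s(4) = s(1) = 24, the sequence is periodic with period 3.
The value 30 first appears (with n ≥ 2) at s(3).

3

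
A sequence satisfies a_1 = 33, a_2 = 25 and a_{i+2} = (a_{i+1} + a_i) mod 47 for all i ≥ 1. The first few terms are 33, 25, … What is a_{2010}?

8

We have a_1 = 33,  a_2 = 25,  a_3 = 11,  a_4 = 36,  a_5 = 0,  a_6 = 36,  a_7 = 36,  a_8 = 25,  a_9 = 14,  a_{10} = 39,  a_{11} = 6,  a_{12} = 45,  a_{13} = 4,  a_{14} = 2,  a_{15} = 6,  a_{16} = 8,  a_{17} = 14,  a_{18} = 22,  a_{19} = 36,  a_{20} = 11,  a_{21} = 0,  a_{22} = 11,  a_{23} = 11,  a_{24} = 22,  a_{25} = 33,  a_{26} = 8,  a_{27} = 41,  a_{28} = 2,  a_{29} = 43,  a_{30} = 45,  a_{31} = 41,  a_{32} = 39,  a_{33} = 33,  a_{34} = 25.
Since (a_{33}, a_{34}) = (a_1, a_2) = (33, 25) (two consecutive terms determine the rest), the sequence is periodic with period 32.
(2010 - 1) mod 32 = 25, so a_{2010} = a_{26} = 8.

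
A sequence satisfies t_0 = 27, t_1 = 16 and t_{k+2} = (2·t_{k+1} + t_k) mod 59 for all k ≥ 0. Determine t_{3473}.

t_0 = 27, t_1 = 16, t_2 = 0, t_3 = 16, t_4 = 32, t_5 = 21, t_6 = 15, t_7 = 51, t_8 = 58, t_9 = 49, t_{10} = 38, t_{11} = 7, t_{12} = 52, t_{13} = 52, t_{14} = 38, t_{15} = 10, t_{16} = 58, t_{17} = 8, t_{18} = 15, t_{19} = 38, t_{20} = 32, t_{21} = 43, t_{22} = 0, t_{23} = 43, t_{24} = 27, t_{25} = 38, t_{26} = 44, t_{27} = 8, t_{28} = 1, t_{29} = 10, t_{30} = 21, t_{31} = 52, t_{32} = 7, t_{33} = 7, t_{34} = 21, t_{35} = 49, t_{36} = 1, t_{37} = 51, t_{38} = 44, t_{39} = 21, t_{40} = 27, t_{41} = 16.
The sequence repeats with period 40.
(3473 - 0) mod 40 = 33, so t_{3473} = t_{33} = 7.

7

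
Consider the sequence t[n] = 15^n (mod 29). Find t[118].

Computing terms: t[0] = 1,  t[1] = 15,  t[2] = 22,  t[3] = 11,  t[4] = 20,  t[5] = 10,  t[6] = 5,  t[7] = 17,  t[8] = 23,  t[9] = 26,  t[10] = 13,  t[11] = 21,  t[12] = 25,  t[13] = 27,  t[14] = 28,  t[15] = 14,  t[16] = 7,  t[17] = 18,  t[18] = 9,  t[19] = 19,  t[20] = 24,  t[21] = 12,  t[22] = 6,  t[23] = 3,  t[24] = 16,  t[25] = 8,  t[26] = 4,  t[27] = 2,  t[28] = 1.
The sequence repeats with period 28.
(118 - 0) mod 28 = 6, so t[118] = t[6] = 5.

5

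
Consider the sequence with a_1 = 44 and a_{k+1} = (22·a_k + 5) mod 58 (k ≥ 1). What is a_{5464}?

a_1 = 44,  a_2 = 45,  a_3 = 9,  a_4 = 29,  a_5 = 5,  a_6 = 57,  a_7 = 41,  a_8 = 37,  a_9 = 7,  a_{10} = 43,  a_{11} = 23,  a_{12} = 47,  a_{13} = 53,  a_{14} = 11,  a_{15} = 15,  a_{16} = 45.
Since a_{16} = a_2 = 45, the sequence is eventually periodic: after a pre-period of length 1 it cycles with period 14.
For k ≥ 2, a_k depends only on (k - 2) mod 14. (5464 - 2) mod 14 = 2, so a_{5464} = a_4 = 29.

29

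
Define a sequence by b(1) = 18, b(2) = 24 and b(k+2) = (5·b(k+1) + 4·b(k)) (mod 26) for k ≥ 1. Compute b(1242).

Listing terms: b(1) = 18; b(2) = 24; b(3) = 10; b(4) = 16; b(5) = 16; b(6) = 14; b(7) = 4; b(8) = 24; b(9) = 6; b(10) = 22; b(11) = 4; b(12) = 4; b(13) = 10; b(14) = 14; b(15) = 6; b(16) = 8; b(17) = 12; b(18) = 14; b(19) = 14; b(20) = 22; b(21) = 10; b(22) = 8; b(23) = 2; b(24) = 16; b(25) = 10; b(26) = 10; b(27) = 12; b(28) = 22; b(29) = 2; b(30) = 20; b(31) = 4; b(32) = 22; b(33) = 22; b(34) = 16; b(35) = 12; b(36) = 20; b(37) = 18; b(38) = 14; b(39) = 12; b(40) = 12; b(41) = 4; b(42) = 16; b(43) = 18; b(44) = 24.
Since (b(43), b(44)) = (b(1), b(2)) = (18, 24) (two consecutive terms determine the rest), the sequence is periodic with period 42.
(1242 - 1) mod 42 = 23, so b(1242) = b(24) = 16.

16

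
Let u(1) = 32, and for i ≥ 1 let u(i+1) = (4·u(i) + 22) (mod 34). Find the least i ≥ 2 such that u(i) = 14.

Listing terms: u(1) = 32; u(2) = 14; u(3) = 10; u(4) = 28; u(5) = 32.
Since u(5) = u(1) = 32, the sequence is periodic with period 4.
The value 14 first appears (with i ≥ 2) at u(2).

2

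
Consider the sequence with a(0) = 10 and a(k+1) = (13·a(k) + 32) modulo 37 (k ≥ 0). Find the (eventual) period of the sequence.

We have a(0) = 10, a(1) = 14, a(2) = 29, a(3) = 2, a(4) = 21, a(5) = 9, a(6) = 1, a(7) = 8, a(8) = 25, a(9) = 24, a(10) = 11, a(11) = 27, a(12) = 13, a(13) = 16, a(14) = 18, a(15) = 7, a(16) = 12, a(17) = 3, a(18) = 34, a(19) = 30, a(20) = 15, a(21) = 5, a(22) = 23, a(23) = 35, a(24) = 6, a(25) = 36, a(26) = 19, a(27) = 20, a(28) = 33, a(29) = 17, a(30) = 31, a(31) = 28, a(32) = 26, a(33) = 0, a(34) = 32, a(35) = 4, a(36) = 10.
The sequence repeats with period 36.

36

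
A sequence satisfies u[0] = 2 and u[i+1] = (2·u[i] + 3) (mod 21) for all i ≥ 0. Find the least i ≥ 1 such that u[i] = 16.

Listing terms: u[0] = 2; u[1] = 7; u[2] = 17; u[3] = 16; u[4] = 14; u[5] = 10; u[6] = 2.
Since u[6] = u[0] = 2, the sequence is periodic with period 6.
The value 16 first appears (with i ≥ 1) at u[3].

3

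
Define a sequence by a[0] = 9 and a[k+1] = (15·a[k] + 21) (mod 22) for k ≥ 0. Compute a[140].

We have a[0] = 9, a[1] = 2, a[2] = 7, a[3] = 16, a[4] = 19, a[5] = 20, a[6] = 13, a[7] = 18, a[8] = 5, a[9] = 8, a[10] = 9.
Since a[10] = a[0] = 9, the sequence is periodic with period 10.
So a[140] = a[0 + ((140-0) mod 10)] = a[0] = 9.

9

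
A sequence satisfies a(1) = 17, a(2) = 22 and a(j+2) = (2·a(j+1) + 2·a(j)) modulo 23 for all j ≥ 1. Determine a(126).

15

Computing terms: a(1) = 17, a(2) = 22, a(3) = 9, a(4) = 16, a(5) = 4, a(6) = 17, a(7) = 19, a(8) = 3, a(9) = 21, a(10) = 2, a(11) = 0, a(12) = 4, a(13) = 8, a(14) = 1, a(15) = 18, a(16) = 15, a(17) = 20, a(18) = 1, a(19) = 19, a(20) = 17, a(21) = 3, a(22) = 17, a(23) = 17, a(24) = 22.
The sequence repeats with period 22.
(126 - 1) mod 22 = 15, so a(126) = a(16) = 15.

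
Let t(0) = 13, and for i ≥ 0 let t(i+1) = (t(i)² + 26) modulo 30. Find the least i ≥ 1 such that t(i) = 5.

We have t(0) = 13,  t(1) = 15,  t(2) = 11,  t(3) = 27,  t(4) = 5,  t(5) = 21,  t(6) = 17,  t(7) = 15.
Since t(7) = t(1) = 15, the sequence is eventually periodic: after a pre-period of length 1 it cycles with period 6.
The value 5 first appears (with i ≥ 1) at t(4).

4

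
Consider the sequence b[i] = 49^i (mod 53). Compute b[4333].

44

Computing terms: b[1] = 49,  b[2] = 16,  b[3] = 42,  b[4] = 44,  b[5] = 36,  b[6] = 15,  b[7] = 46,  b[8] = 28,  b[9] = 47,  b[10] = 24,  b[11] = 10,  b[12] = 13,  b[13] = 1,  b[14] = 49.
The sequence repeats with period 13.
So b[4333] = b[1 + ((4333-1) mod 13)] = b[4] = 44.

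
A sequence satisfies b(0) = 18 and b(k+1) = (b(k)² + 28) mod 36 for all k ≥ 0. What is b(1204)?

8

b(0) = 18,  b(1) = 28,  b(2) = 20,  b(3) = 32,  b(4) = 8,  b(5) = 20.
Since b(5) = b(2) = 20, the sequence is eventually periodic: after a pre-period of length 2 it cycles with period 3.
For k ≥ 2, b(k) depends only on (k - 2) mod 3. (1204 - 2) mod 3 = 2, so b(1204) = b(4) = 8.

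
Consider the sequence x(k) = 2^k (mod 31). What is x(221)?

2

x(0) = 1, x(1) = 2, x(2) = 4, x(3) = 8, x(4) = 16, x(5) = 1.
Since x(5) = x(0) = 1, the sequence is periodic with period 5.
(221 - 0) mod 5 = 1, so x(221) = x(1) = 2.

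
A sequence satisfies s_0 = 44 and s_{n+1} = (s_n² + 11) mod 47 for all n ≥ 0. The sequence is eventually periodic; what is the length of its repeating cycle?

5

We have s_0 = 44; s_1 = 20; s_2 = 35; s_3 = 14; s_4 = 19; s_5 = 43; s_6 = 27; s_7 = 35.
Since s_7 = s_2 = 35, the sequence is eventually periodic: after a pre-period of length 2 it cycles with period 5.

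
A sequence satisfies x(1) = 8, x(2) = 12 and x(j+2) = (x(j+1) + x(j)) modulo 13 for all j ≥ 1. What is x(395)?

Computing terms: x(1) = 8, x(2) = 12, x(3) = 7, x(4) = 6, x(5) = 0, x(6) = 6, x(7) = 6, x(8) = 12, x(9) = 5, x(10) = 4, x(11) = 9, x(12) = 0, x(13) = 9, x(14) = 9, x(15) = 5, x(16) = 1, x(17) = 6, x(18) = 7, x(19) = 0, x(20) = 7, x(21) = 7, x(22) = 1, x(23) = 8, x(24) = 9, x(25) = 4, x(26) = 0, x(27) = 4, x(28) = 4, x(29) = 8, x(30) = 12.
Since (x(29), x(30)) = (x(1), x(2)) = (8, 12) (two consecutive terms determine the rest), the sequence is periodic with period 28.
So x(395) = x(1 + ((395-1) mod 28)) = x(3) = 7.

7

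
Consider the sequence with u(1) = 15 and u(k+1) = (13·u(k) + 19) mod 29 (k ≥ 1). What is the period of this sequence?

14

u(1) = 15; u(2) = 11; u(3) = 17; u(4) = 8; u(5) = 7; u(6) = 23; u(7) = 28; u(8) = 6; u(9) = 10; u(10) = 4; u(11) = 13; u(12) = 14; u(13) = 27; u(14) = 22; u(15) = 15.
Since u(15) = u(1) = 15, the sequence is periodic with period 14.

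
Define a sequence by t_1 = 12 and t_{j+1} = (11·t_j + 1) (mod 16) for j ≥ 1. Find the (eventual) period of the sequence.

We have t_1 = 12, t_2 = 5, t_3 = 8, t_4 = 9, t_5 = 4, t_6 = 13, t_7 = 0, t_8 = 1, t_9 = 12.
Since t_9 = t_1 = 12, the sequence is periodic with period 8.

8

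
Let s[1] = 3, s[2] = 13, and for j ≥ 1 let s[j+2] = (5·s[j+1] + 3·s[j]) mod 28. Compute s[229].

3

Computing terms: s[1] = 3, s[2] = 13, s[3] = 18, s[4] = 17, s[5] = 27, s[6] = 18, s[7] = 3, s[8] = 13.
The sequence repeats with period 6.
(229 - 1) mod 6 = 0, so s[229] = s[1] = 3.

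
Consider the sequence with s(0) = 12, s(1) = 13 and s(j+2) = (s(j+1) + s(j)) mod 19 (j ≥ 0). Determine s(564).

Listing terms: s(0) = 12, s(1) = 13, s(2) = 6, s(3) = 0, s(4) = 6, s(5) = 6, s(6) = 12, s(7) = 18, s(8) = 11, s(9) = 10, s(10) = 2, s(11) = 12, s(12) = 14, s(13) = 7, s(14) = 2, s(15) = 9, s(16) = 11, s(17) = 1, s(18) = 12, s(19) = 13.
Since (s(18), s(19)) = (s(0), s(1)) = (12, 13) (two consecutive terms determine the rest), the sequence is periodic with period 18.
So s(564) = s(0 + ((564-0) mod 18)) = s(6) = 12.

12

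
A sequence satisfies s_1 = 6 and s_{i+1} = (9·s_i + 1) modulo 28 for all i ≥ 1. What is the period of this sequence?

We have s_1 = 6; s_2 = 27; s_3 = 20; s_4 = 13; s_5 = 6.
Since s_5 = s_1 = 6, the sequence is periodic with period 4.

4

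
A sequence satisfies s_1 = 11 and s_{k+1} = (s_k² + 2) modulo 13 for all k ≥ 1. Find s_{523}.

We have s_1 = 11,  s_2 = 6,  s_3 = 12,  s_4 = 3,  s_5 = 11.
The sequence repeats with period 4.
(523 - 1) mod 4 = 2, so s_{523} = s_3 = 12.

12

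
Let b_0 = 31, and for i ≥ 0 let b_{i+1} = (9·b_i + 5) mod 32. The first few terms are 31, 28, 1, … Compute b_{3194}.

25

We have b_0 = 31; b_1 = 28; b_2 = 1; b_3 = 14; b_4 = 3; b_5 = 0; b_6 = 5; b_7 = 18; b_8 = 7; b_9 = 4; b_{10} = 9; b_{11} = 22; b_{12} = 11; b_{13} = 8; b_{14} = 13; b_{15} = 26; b_{16} = 15; b_{17} = 12; b_{18} = 17; b_{19} = 30; b_{20} = 19; b_{21} = 16; b_{22} = 21; b_{23} = 2; b_{24} = 23; b_{25} = 20; b_{26} = 25; b_{27} = 6; b_{28} = 27; b_{29} = 24; b_{30} = 29; b_{31} = 10; b_{32} = 31.
The sequence repeats with period 32.
So b_{3194} = b_{0 + ((3194-0) mod 32)} = b_{26} = 25.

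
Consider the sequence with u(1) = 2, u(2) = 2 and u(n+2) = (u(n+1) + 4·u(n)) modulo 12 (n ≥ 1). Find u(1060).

6

u(1) = 2, u(2) = 2, u(3) = 10, u(4) = 6, u(5) = 10, u(6) = 10, u(7) = 2, u(8) = 6, u(9) = 2, u(10) = 2.
Since (u(9), u(10)) = (u(1), u(2)) = (2, 2) (two consecutive terms determine the rest), the sequence is periodic with period 8.
(1060 - 1) mod 8 = 3, so u(1060) = u(4) = 6.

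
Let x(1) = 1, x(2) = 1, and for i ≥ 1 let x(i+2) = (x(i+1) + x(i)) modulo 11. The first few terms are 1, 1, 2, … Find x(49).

1

Listing terms: x(1) = 1; x(2) = 1; x(3) = 2; x(4) = 3; x(5) = 5; x(6) = 8; x(7) = 2; x(8) = 10; x(9) = 1; x(10) = 0; x(11) = 1; x(12) = 1.
The sequence repeats with period 10.
(49 - 1) mod 10 = 8, so x(49) = x(9) = 1.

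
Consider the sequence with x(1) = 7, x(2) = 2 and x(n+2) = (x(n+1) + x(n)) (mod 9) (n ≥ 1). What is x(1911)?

0

x(1) = 7; x(2) = 2; x(3) = 0; x(4) = 2; x(5) = 2; x(6) = 4; x(7) = 6; x(8) = 1; x(9) = 7; x(10) = 8; x(11) = 6; x(12) = 5; x(13) = 2; x(14) = 7; x(15) = 0; x(16) = 7; x(17) = 7; x(18) = 5; x(19) = 3; x(20) = 8; x(21) = 2; x(22) = 1; x(23) = 3; x(24) = 4; x(25) = 7; x(26) = 2.
Since (x(25), x(26)) = (x(1), x(2)) = (7, 2) (two consecutive terms determine the rest), the sequence is periodic with period 24.
(1911 - 1) mod 24 = 14, so x(1911) = x(15) = 0.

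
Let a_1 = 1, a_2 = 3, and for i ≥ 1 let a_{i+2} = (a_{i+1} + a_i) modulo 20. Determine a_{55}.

9

Listing terms: a_1 = 1,  a_2 = 3,  a_3 = 4,  a_4 = 7,  a_5 = 11,  a_6 = 18,  a_7 = 9,  a_8 = 7,  a_9 = 16,  a_{10} = 3,  a_{11} = 19,  a_{12} = 2,  a_{13} = 1,  a_{14} = 3.
The sequence repeats with period 12.
So a_{55} = a_{1 + ((55-1) mod 12)} = a_7 = 9.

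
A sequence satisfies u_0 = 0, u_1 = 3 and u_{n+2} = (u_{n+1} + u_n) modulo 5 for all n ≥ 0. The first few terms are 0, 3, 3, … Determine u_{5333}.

u_0 = 0, u_1 = 3, u_2 = 3, u_3 = 1, u_4 = 4, u_5 = 0, u_6 = 4, u_7 = 4, u_8 = 3, u_9 = 2, u_{10} = 0, u_{11} = 2, u_{12} = 2, u_{13} = 4, u_{14} = 1, u_{15} = 0, u_{16} = 1, u_{17} = 1, u_{18} = 2, u_{19} = 3, u_{20} = 0, u_{21} = 3.
The sequence repeats with period 20.
(5333 - 0) mod 20 = 13, so u_{5333} = u_{13} = 4.

4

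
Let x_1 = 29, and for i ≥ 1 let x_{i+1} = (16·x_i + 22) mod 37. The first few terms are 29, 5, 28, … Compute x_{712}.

29

Computing terms: x_1 = 29; x_2 = 5; x_3 = 28; x_4 = 26; x_5 = 31; x_6 = 0; x_7 = 22; x_8 = 4; x_9 = 12; x_{10} = 29.
Since x_{10} = x_1 = 29, the sequence is periodic with period 9.
(712 - 1) mod 9 = 0, so x_{712} = x_1 = 29.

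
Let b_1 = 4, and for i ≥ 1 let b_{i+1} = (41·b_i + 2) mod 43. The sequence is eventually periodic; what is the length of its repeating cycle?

7

Computing terms: b_1 = 4,  b_2 = 37,  b_3 = 14,  b_4 = 17,  b_5 = 11,  b_6 = 23,  b_7 = 42,  b_8 = 4.
The sequence repeats with period 7.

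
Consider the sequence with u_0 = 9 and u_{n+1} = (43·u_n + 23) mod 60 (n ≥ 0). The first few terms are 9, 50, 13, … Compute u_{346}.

u_0 = 9, u_1 = 50, u_2 = 13, u_3 = 42, u_4 = 29, u_5 = 10, u_6 = 33, u_7 = 2, u_8 = 49, u_9 = 30, u_{10} = 53, u_{11} = 22, u_{12} = 9.
The sequence repeats with period 12.
So u_{346} = u_{0 + ((346-0) mod 12)} = u_{10} = 53.

53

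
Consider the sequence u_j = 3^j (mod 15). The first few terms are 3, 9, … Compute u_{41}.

3

Listing terms: u_1 = 3, u_2 = 9, u_3 = 12, u_4 = 6, u_5 = 3.
Since u_5 = u_1 = 3, the sequence is periodic with period 4.
(41 - 1) mod 4 = 0, so u_{41} = u_1 = 3.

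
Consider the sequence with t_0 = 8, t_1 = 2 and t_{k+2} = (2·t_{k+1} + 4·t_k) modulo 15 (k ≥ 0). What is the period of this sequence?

Computing terms: t_0 = 8, t_1 = 2, t_2 = 6, t_3 = 5, t_4 = 4, t_5 = 13, t_6 = 12, t_7 = 1, t_8 = 5, t_9 = 14, t_{10} = 3, t_{11} = 2, t_{12} = 1, t_{13} = 10, t_{14} = 9, t_{15} = 13, t_{16} = 2, t_{17} = 11, t_{18} = 0, t_{19} = 14, t_{20} = 13, t_{21} = 7, t_{22} = 6, t_{23} = 10, t_{24} = 14, t_{25} = 8, t_{26} = 12, t_{27} = 11, t_{28} = 10, t_{29} = 4, t_{30} = 3, t_{31} = 7, t_{32} = 11, t_{33} = 5, t_{34} = 9, t_{35} = 8, t_{36} = 7, t_{37} = 1, t_{38} = 0, t_{39} = 4, t_{40} = 8, t_{41} = 2.
Since (t_{40}, t_{41}) = (t_0, t_1) = (8, 2) (two consecutive terms determine the rest), the sequence is periodic with period 40.

40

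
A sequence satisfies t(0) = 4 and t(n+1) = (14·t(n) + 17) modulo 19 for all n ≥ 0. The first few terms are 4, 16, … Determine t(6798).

3

t(0) = 4; t(1) = 16; t(2) = 13; t(3) = 9; t(4) = 10; t(5) = 5; t(6) = 11; t(7) = 0; t(8) = 17; t(9) = 8; t(10) = 15; t(11) = 18; t(12) = 3; t(13) = 2; t(14) = 7; t(15) = 1; t(16) = 12; t(17) = 14; t(18) = 4.
The sequence repeats with period 18.
(6798 - 0) mod 18 = 12, so t(6798) = t(12) = 3.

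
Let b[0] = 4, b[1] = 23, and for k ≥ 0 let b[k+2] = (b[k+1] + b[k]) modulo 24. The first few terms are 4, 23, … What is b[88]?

Computing terms: b[0] = 4,  b[1] = 23,  b[2] = 3,  b[3] = 2,  b[4] = 5,  b[5] = 7,  b[6] = 12,  b[7] = 19,  b[8] = 7,  b[9] = 2,  b[10] = 9,  b[11] = 11,  b[12] = 20,  b[13] = 7,  b[14] = 3,  b[15] = 10,  b[16] = 13,  b[17] = 23,  b[18] = 12,  b[19] = 11,  b[20] = 23,  b[21] = 10,  b[22] = 9,  b[23] = 19,  b[24] = 4,  b[25] = 23.
The sequence repeats with period 24.
So b[88] = b[0 + ((88-0) mod 24)] = b[16] = 13.

13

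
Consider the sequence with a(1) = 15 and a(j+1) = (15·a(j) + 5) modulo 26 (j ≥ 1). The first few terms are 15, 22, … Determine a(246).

24

We have a(1) = 15; a(2) = 22; a(3) = 23; a(4) = 12; a(5) = 3; a(6) = 24; a(7) = 1; a(8) = 20; a(9) = 19; a(10) = 4; a(11) = 13; a(12) = 18; a(13) = 15.
Since a(13) = a(1) = 15, the sequence is periodic with period 12.
(246 - 1) mod 12 = 5, so a(246) = a(6) = 24.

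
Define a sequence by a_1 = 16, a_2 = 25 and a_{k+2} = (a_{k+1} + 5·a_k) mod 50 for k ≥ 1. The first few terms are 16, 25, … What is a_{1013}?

5

a_1 = 16, a_2 = 25, a_3 = 5, a_4 = 30, a_5 = 5, a_6 = 5, a_7 = 30.
Since (a_6, a_7) = (a_3, a_4) = (5, 30) (two consecutive terms determine the rest), the sequence is eventually periodic: after a pre-period of length 2 it cycles with period 3.
For k ≥ 3, a_k depends only on (k - 3) mod 3. (1013 - 3) mod 3 = 2, so a_{1013} = a_5 = 5.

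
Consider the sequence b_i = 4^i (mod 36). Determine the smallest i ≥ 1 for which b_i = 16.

2

We have b_0 = 1,  b_1 = 4,  b_2 = 16,  b_3 = 28,  b_4 = 4.
Since b_4 = b_1 = 4, the sequence is eventually periodic: after a pre-period of length 1 it cycles with period 3.
The value 16 first appears (with i ≥ 1) at b_2.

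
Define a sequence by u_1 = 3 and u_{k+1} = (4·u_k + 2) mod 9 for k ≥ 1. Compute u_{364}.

0

u_1 = 3; u_2 = 5; u_3 = 4; u_4 = 0; u_5 = 2; u_6 = 1; u_7 = 6; u_8 = 8; u_9 = 7; u_{10} = 3.
Since u_{10} = u_1 = 3, the sequence is periodic with period 9.
(364 - 1) mod 9 = 3, so u_{364} = u_4 = 0.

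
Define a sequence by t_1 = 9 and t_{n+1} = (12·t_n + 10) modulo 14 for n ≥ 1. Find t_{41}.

10

We have t_1 = 9, t_2 = 6, t_3 = 12, t_4 = 0, t_5 = 10, t_6 = 4, t_7 = 2, t_8 = 6.
Since t_8 = t_2 = 6, the sequence is eventually periodic: after a pre-period of length 1 it cycles with period 6.
For n ≥ 2, t_n depends only on (n - 2) mod 6. (41 - 2) mod 6 = 3, so t_{41} = t_5 = 10.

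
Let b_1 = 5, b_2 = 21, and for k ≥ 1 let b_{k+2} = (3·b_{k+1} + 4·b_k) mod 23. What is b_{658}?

1

Listing terms: b_1 = 5,  b_2 = 21,  b_3 = 14,  b_4 = 11,  b_5 = 20,  b_6 = 12,  b_7 = 1,  b_8 = 5,  b_9 = 19,  b_{10} = 8,  b_{11} = 8,  b_{12} = 10,  b_{13} = 16,  b_{14} = 19,  b_{15} = 6,  b_{16} = 2,  b_{17} = 7,  b_{18} = 6,  b_{19} = 0,  b_{20} = 1,  b_{21} = 3,  b_{22} = 13,  b_{23} = 5,  b_{24} = 21.
The sequence repeats with period 22.
(658 - 1) mod 22 = 19, so b_{658} = b_{20} = 1.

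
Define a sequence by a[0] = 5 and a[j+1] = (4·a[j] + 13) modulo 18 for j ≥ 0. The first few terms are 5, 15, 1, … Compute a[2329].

a[0] = 5,  a[1] = 15,  a[2] = 1,  a[3] = 17,  a[4] = 9,  a[5] = 13,  a[6] = 11,  a[7] = 3,  a[8] = 7,  a[9] = 5.
The sequence repeats with period 9.
(2329 - 0) mod 9 = 7, so a[2329] = a[7] = 3.

3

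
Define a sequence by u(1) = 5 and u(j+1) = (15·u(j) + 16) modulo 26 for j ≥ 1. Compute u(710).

We have u(1) = 5,  u(2) = 13,  u(3) = 3,  u(4) = 9,  u(5) = 21,  u(6) = 19,  u(7) = 15,  u(8) = 7,  u(9) = 17,  u(10) = 11,  u(11) = 25,  u(12) = 1,  u(13) = 5.
The sequence repeats with period 12.
So u(710) = u(1 + ((710-1) mod 12)) = u(2) = 13.

13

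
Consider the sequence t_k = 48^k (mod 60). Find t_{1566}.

24

Computing terms: t_0 = 1, t_1 = 48, t_2 = 24, t_3 = 12, t_4 = 36, t_5 = 48.
Since t_5 = t_1 = 48, the sequence is eventually periodic: after a pre-period of length 1 it cycles with period 4.
For k ≥ 1, t_k depends only on (k - 1) mod 4. (1566 - 1) mod 4 = 1, so t_{1566} = t_2 = 24.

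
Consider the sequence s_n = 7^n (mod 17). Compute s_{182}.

s_0 = 1; s_1 = 7; s_2 = 15; s_3 = 3; s_4 = 4; s_5 = 11; s_6 = 9; s_7 = 12; s_8 = 16; s_9 = 10; s_{10} = 2; s_{11} = 14; s_{12} = 13; s_{13} = 6; s_{14} = 8; s_{15} = 5; s_{16} = 1.
Since s_{16} = s_0 = 1, the sequence is periodic with period 16.
So s_{182} = s_{0 + ((182-0) mod 16)} = s_6 = 9.

9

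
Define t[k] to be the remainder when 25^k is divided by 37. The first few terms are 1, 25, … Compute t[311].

30

Computing terms: t[0] = 1,  t[1] = 25,  t[2] = 33,  t[3] = 11,  t[4] = 16,  t[5] = 30,  t[6] = 10,  t[7] = 28,  t[8] = 34,  t[9] = 36,  t[10] = 12,  t[11] = 4,  t[12] = 26,  t[13] = 21,  t[14] = 7,  t[15] = 27,  t[16] = 9,  t[17] = 3,  t[18] = 1.
The sequence repeats with period 18.
So t[311] = t[0 + ((311-0) mod 18)] = t[5] = 30.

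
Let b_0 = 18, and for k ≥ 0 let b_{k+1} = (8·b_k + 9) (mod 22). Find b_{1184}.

13

Computing terms: b_0 = 18, b_1 = 21, b_2 = 1, b_3 = 17, b_4 = 13, b_5 = 3, b_6 = 11, b_7 = 9, b_8 = 15, b_9 = 19, b_{10} = 7, b_{11} = 21.
Since b_{11} = b_1 = 21, the sequence is eventually periodic: after a pre-period of length 1 it cycles with period 10.
For k ≥ 1, b_k depends only on (k - 1) mod 10. (1184 - 1) mod 10 = 3, so b_{1184} = b_4 = 13.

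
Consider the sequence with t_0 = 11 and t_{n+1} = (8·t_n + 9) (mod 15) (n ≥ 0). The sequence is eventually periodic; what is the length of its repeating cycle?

4

t_0 = 11,  t_1 = 7,  t_2 = 5,  t_3 = 4,  t_4 = 11.
The sequence repeats with period 4.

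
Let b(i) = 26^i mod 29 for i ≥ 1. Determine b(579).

11

Listing terms: b(1) = 26,  b(2) = 9,  b(3) = 2,  b(4) = 23,  b(5) = 18,  b(6) = 4,  b(7) = 17,  b(8) = 7,  b(9) = 8,  b(10) = 5,  b(11) = 14,  b(12) = 16,  b(13) = 10,  b(14) = 28,  b(15) = 3,  b(16) = 20,  b(17) = 27,  b(18) = 6,  b(19) = 11,  b(20) = 25,  b(21) = 12,  b(22) = 22,  b(23) = 21,  b(24) = 24,  b(25) = 15,  b(26) = 13,  b(27) = 19,  b(28) = 1,  b(29) = 26.
Since b(29) = b(1) = 26, the sequence is periodic with period 28.
(579 - 1) mod 28 = 18, so b(579) = b(19) = 11.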